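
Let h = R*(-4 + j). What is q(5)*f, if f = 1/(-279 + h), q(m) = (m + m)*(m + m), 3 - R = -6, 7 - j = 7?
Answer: -20/63 ≈ -0.31746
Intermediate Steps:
j = 0 (j = 7 - 1*7 = 7 - 7 = 0)
R = 9 (R = 3 - 1*(-6) = 3 + 6 = 9)
h = -36 (h = 9*(-4 + 0) = 9*(-4) = -36)
q(m) = 4*m² (q(m) = (2*m)*(2*m) = 4*m²)
f = -1/315 (f = 1/(-279 - 36) = 1/(-315) = -1/315 ≈ -0.0031746)
q(5)*f = (4*5²)*(-1/315) = (4*25)*(-1/315) = 100*(-1/315) = -20/63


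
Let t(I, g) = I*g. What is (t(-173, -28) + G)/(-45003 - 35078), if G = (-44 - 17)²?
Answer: -8565/80081 ≈ -0.10695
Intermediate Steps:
G = 3721 (G = (-61)² = 3721)
(t(-173, -28) + G)/(-45003 - 35078) = (-173*(-28) + 3721)/(-45003 - 35078) = (4844 + 3721)/(-80081) = 8565*(-1/80081) = -8565/80081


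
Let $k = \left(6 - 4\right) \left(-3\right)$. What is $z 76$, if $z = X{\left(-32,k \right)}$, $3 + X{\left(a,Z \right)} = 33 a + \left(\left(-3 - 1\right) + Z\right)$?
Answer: $-81244$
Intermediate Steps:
$k = -6$ ($k = 2 \left(-3\right) = -6$)
$X{\left(a,Z \right)} = -7 + Z + 33 a$ ($X{\left(a,Z \right)} = -3 + \left(33 a + \left(\left(-3 - 1\right) + Z\right)\right) = -3 + \left(33 a + \left(-4 + Z\right)\right) = -3 + \left(-4 + Z + 33 a\right) = -7 + Z + 33 a$)
$z = -1069$ ($z = -7 - 6 + 33 \left(-32\right) = -7 - 6 - 1056 = -1069$)
$z 76 = \left(-1069\right) 76 = -81244$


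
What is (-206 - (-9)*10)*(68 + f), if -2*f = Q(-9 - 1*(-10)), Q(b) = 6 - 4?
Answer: -7772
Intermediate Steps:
Q(b) = 2
f = -1 (f = -½*2 = -1)
(-206 - (-9)*10)*(68 + f) = (-206 - (-9)*10)*(68 - 1) = (-206 - 1*(-90))*67 = (-206 + 90)*67 = -116*67 = -7772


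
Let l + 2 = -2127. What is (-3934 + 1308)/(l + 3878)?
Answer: -2626/1749 ≈ -1.5014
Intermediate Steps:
l = -2129 (l = -2 - 2127 = -2129)
(-3934 + 1308)/(l + 3878) = (-3934 + 1308)/(-2129 + 3878) = -2626/1749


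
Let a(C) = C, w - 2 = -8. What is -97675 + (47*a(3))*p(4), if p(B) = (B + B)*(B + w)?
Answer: -99931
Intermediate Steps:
w = -6 (w = 2 - 8 = -6)
p(B) = 2*B*(-6 + B) (p(B) = (B + B)*(B - 6) = (2*B)*(-6 + B) = 2*B*(-6 + B))
-97675 + (47*a(3))*p(4) = -97675 + (47*3)*(2*4*(-6 + 4)) = -97675 + 141*(2*4*(-2)) = -97675 + 141*(-16) = -97675 - 2256 = -99931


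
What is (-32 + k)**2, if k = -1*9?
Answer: 1681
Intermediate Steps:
k = -9
(-32 + k)**2 = (-32 - 9)**2 = (-41)**2 = 1681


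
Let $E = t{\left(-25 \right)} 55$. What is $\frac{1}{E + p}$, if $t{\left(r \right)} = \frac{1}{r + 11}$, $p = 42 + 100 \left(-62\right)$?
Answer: $- \frac{14}{86267} \approx -0.00016229$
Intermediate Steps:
$p = -6158$ ($p = 42 - 6200 = -6158$)
$t{\left(r \right)} = \frac{1}{11 + r}$
$E = - \frac{55}{14}$ ($E = \frac{1}{11 - 25} \cdot 55 = \frac{1}{-14} \cdot 55 = \left(- \frac{1}{14}\right) 55 = - \frac{55}{14} \approx -3.9286$)
$\frac{1}{E + p} = \frac{1}{- \frac{55}{14} - 6158} = \frac{1}{- \frac{86267}{14}} = - \frac{14}{86267}$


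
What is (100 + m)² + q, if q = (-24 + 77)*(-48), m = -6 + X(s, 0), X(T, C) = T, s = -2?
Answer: 5920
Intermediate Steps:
m = -8 (m = -6 - 2 = -8)
q = -2544 (q = 53*(-48) = -2544)
(100 + m)² + q = (100 - 8)² - 2544 = 92² - 2544 = 8464 - 2544 = 5920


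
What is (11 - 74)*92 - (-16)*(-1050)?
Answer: -22596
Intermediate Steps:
(11 - 74)*92 - (-16)*(-1050) = -63*92 - 1*16800 = -5796 - 16800 = -22596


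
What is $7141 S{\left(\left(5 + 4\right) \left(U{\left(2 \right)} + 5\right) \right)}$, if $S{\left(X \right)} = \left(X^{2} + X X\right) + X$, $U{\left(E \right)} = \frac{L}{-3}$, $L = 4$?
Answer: $15788751$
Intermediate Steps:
$U{\left(E \right)} = - \frac{4}{3}$ ($U{\left(E \right)} = \frac{4}{-3} = 4 \left(- \frac{1}{3}\right) = - \frac{4}{3}$)
$S{\left(X \right)} = X + 2 X^{2}$ ($S{\left(X \right)} = \left(X^{2} + X^{2}\right) + X = 2 X^{2} + X = X + 2 X^{2}$)
$7141 S{\left(\left(5 + 4\right) \left(U{\left(2 \right)} + 5\right) \right)} = 7141 \left(5 + 4\right) \left(- \frac{4}{3} + 5\right) \left(1 + 2 \left(5 + 4\right) \left(- \frac{4}{3} + 5\right)\right) = 7141 \cdot 9 \cdot \frac{11}{3} \left(1 + 2 \cdot 9 \cdot \frac{11}{3}\right) = 7141 \cdot 33 \left(1 + 2 \cdot 33\right) = 7141 \cdot 33 \left(1 + 66\right) = 7141 \cdot 33 \cdot 67 = 7141 \cdot 2211 = 15788751$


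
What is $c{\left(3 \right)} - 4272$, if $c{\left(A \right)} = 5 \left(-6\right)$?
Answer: $-4302$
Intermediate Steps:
$c{\left(A \right)} = -30$
$c{\left(3 \right)} - 4272 = -30 - 4272 = -4302$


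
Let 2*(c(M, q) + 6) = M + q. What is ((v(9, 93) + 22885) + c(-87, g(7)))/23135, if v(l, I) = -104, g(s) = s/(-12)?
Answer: 545549/555240 ≈ 0.98255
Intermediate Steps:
g(s) = -s/12 (g(s) = s*(-1/12) = -s/12)
c(M, q) = -6 + M/2 + q/2 (c(M, q) = -6 + (M + q)/2 = -6 + (M/2 + q/2) = -6 + M/2 + q/2)
((v(9, 93) + 22885) + c(-87, g(7)))/23135 = ((-104 + 22885) + (-6 + (½)*(-87) + (-1/12*7)/2))/23135 = (22781 + (-6 - 87/2 + (½)*(-7/12)))*(1/23135) = (22781 + (-6 - 87/2 - 7/24))*(1/23135) = (22781 - 1195/24)*(1/23135) = (545549/24)*(1/23135) = 545549/555240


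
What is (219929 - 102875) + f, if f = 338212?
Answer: 455266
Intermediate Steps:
(219929 - 102875) + f = (219929 - 102875) + 338212 = 117054 + 338212 = 455266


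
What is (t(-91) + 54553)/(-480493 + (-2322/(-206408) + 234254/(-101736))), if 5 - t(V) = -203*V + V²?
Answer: -18245614115736/315311885693207 ≈ -0.057865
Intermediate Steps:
t(V) = 5 - V² + 203*V (t(V) = 5 - (-203*V + V²) = 5 - (V² - 203*V) = 5 + (-V² + 203*V) = 5 - V² + 203*V)
(t(-91) + 54553)/(-480493 + (-2322/(-206408) + 234254/(-101736))) = ((5 - 1*(-91)² + 203*(-91)) + 54553)/(-480493 + (-2322/(-206408) + 234254/(-101736))) = ((5 - 1*8281 - 18473) + 54553)/(-480493 + (-2322*(-1/206408) + 234254*(-1/101736))) = ((5 - 8281 - 18473) + 54553)/(-480493 + (1161/103204 - 117127/50868)) = (-26749 + 54553)/(-480493 - 1503614645/656222634) = 27804/(-315311885693207/656222634) = 27804*(-656222634/315311885693207) = -18245614115736/315311885693207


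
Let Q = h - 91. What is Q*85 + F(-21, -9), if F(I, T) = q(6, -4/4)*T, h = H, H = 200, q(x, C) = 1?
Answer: 9256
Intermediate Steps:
h = 200
Q = 109 (Q = 200 - 91 = 109)
F(I, T) = T (F(I, T) = 1*T = T)
Q*85 + F(-21, -9) = 109*85 - 9 = 9265 - 9 = 9256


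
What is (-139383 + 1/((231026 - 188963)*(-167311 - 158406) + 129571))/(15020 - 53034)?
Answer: 1909617432661801/520810981864400 ≈ 3.6666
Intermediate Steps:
(-139383 + 1/((231026 - 188963)*(-167311 - 158406) + 129571))/(15020 - 53034) = (-139383 + 1/(42063*(-325717) + 129571))/(-38014) = (-139383 + 1/(-13700634171 + 129571))*(-1/38014) = (-139383 + 1/(-13700504600))*(-1/38014) = (-139383 - 1/13700504600)*(-1/38014) = -1909617432661801/13700504600*(-1/38014) = 1909617432661801/520810981864400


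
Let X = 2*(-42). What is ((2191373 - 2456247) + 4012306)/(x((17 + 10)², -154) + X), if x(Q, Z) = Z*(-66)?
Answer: 156143/420 ≈ 371.77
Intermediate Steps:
x(Q, Z) = -66*Z
X = -84
((2191373 - 2456247) + 4012306)/(x((17 + 10)², -154) + X) = ((2191373 - 2456247) + 4012306)/(-66*(-154) - 84) = (-264874 + 4012306)/(10164 - 84) = 3747432/10080 = 3747432*(1/10080) = 156143/420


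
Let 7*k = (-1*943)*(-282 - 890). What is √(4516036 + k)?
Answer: 6*√6361726/7 ≈ 2161.9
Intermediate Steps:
k = 1105196/7 (k = ((-1*943)*(-282 - 890))/7 = (-943*(-1172))/7 = (⅐)*1105196 = 1105196/7 ≈ 1.5789e+5)
√(4516036 + k) = √(4516036 + 1105196/7) = √(32717448/7) = 6*√6361726/7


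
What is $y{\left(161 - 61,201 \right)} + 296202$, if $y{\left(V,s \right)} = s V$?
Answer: $316302$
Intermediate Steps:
$y{\left(V,s \right)} = V s$
$y{\left(161 - 61,201 \right)} + 296202 = \left(161 - 61\right) 201 + 296202 = 100 \cdot 201 + 296202 = 20100 + 296202 = 316302$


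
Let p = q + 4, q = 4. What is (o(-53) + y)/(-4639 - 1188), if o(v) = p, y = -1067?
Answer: 1059/5827 ≈ 0.18174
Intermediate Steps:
p = 8 (p = 4 + 4 = 8)
o(v) = 8
(o(-53) + y)/(-4639 - 1188) = (8 - 1067)/(-4639 - 1188) = -1059/(-5827) = -1059*(-1/5827) = 1059/5827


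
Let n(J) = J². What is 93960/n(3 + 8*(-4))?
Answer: 3240/29 ≈ 111.72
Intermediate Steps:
93960/n(3 + 8*(-4)) = 93960/((3 + 8*(-4))²) = 93960/((3 - 32)²) = 93960/((-29)²) = 93960/841 = 93960*(1/841) = 3240/29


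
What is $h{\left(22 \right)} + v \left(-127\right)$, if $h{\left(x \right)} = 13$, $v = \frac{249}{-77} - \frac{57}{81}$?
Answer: $\frac{1066649}{2079} \approx 513.06$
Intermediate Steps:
$v = - \frac{8186}{2079}$ ($v = 249 \left(- \frac{1}{77}\right) - \frac{19}{27} = - \frac{249}{77} - \frac{19}{27} = - \frac{8186}{2079} \approx -3.9375$)
$h{\left(22 \right)} + v \left(-127\right) = 13 - - \frac{1039622}{2079} = 13 + \frac{1039622}{2079} = \frac{1066649}{2079}$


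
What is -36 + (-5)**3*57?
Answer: -7161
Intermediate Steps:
-36 + (-5)**3*57 = -36 - 125*57 = -36 - 7125 = -7161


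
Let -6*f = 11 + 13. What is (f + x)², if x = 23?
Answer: 361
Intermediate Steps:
f = -4 (f = -(11 + 13)/6 = -⅙*24 = -4)
(f + x)² = (-4 + 23)² = 19² = 361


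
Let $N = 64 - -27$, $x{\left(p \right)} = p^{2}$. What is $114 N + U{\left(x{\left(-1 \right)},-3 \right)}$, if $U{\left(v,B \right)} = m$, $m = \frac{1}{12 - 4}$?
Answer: $\frac{82993}{8} \approx 10374.0$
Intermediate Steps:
$m = \frac{1}{8} \approx 0.125$
$U{\left(v,B \right)} = \frac{1}{8}$
$N = 91$ ($N = 64 + 27 = 91$)
$114 N + U{\left(x{\left(-1 \right)},-3 \right)} = 114 \cdot 91 + \frac{1}{8} = 10374 + \frac{1}{8} = \frac{82993}{8}$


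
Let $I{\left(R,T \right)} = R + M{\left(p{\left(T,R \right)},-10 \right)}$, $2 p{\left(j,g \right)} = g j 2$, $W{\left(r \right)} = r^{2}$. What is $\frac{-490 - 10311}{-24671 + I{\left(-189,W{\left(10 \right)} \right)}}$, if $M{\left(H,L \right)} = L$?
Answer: $\frac{10801}{24870} \approx 0.4343$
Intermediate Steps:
$p{\left(j,g \right)} = g j$ ($p{\left(j,g \right)} = \frac{g j 2}{2} = \frac{2 g j}{2} = g j$)
$I{\left(R,T \right)} = -10 + R$ ($I{\left(R,T \right)} = R - 10 = -10 + R$)
$\frac{-490 - 10311}{-24671 + I{\left(-189,W{\left(10 \right)} \right)}} = \frac{-490 - 10311}{-24671 - 199} = - \frac{10801}{-24671 - 199} = - \frac{10801}{-24870} = \left(-10801\right) \left(- \frac{1}{24870}\right) = \frac{10801}{24870}$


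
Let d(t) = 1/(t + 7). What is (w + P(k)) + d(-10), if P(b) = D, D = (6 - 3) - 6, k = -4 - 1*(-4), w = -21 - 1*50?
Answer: -223/3 ≈ -74.333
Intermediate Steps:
w = -71 (w = -21 - 50 = -71)
k = 0 (k = -4 + 4 = 0)
d(t) = 1/(7 + t)
D = -3 (D = 3 - 6 = -3)
P(b) = -3
(w + P(k)) + d(-10) = (-71 - 3) + 1/(7 - 10) = -74 + 1/(-3) = -74 - ⅓ = -223/3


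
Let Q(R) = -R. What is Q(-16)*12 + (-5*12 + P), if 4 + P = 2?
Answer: 130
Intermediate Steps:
P = -2 (P = -4 + 2 = -2)
Q(-16)*12 + (-5*12 + P) = -1*(-16)*12 + (-5*12 - 2) = 16*12 + (-60 - 2) = 192 - 62 = 130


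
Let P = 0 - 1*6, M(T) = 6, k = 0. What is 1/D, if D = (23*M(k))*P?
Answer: -1/828 ≈ -0.0012077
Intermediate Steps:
P = -6 (P = 0 - 6 = -6)
D = -828 (D = (23*6)*(-6) = 138*(-6) = -828)
1/D = 1/(-828) = -1/828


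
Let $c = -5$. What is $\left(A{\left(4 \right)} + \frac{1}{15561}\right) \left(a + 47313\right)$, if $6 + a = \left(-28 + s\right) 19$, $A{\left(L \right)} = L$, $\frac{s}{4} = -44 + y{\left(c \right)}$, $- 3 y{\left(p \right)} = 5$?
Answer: $\frac{1155204955}{6669} \approx 1.7322 \cdot 10^{5}$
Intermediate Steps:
$y{\left(p \right)} = - \frac{5}{3}$ ($y{\left(p \right)} = \left(- \frac{1}{3}\right) 5 = - \frac{5}{3}$)
$s = - \frac{548}{3}$ ($s = 4 \left(-44 - \frac{5}{3}\right) = 4 \left(- \frac{137}{3}\right) = - \frac{548}{3} \approx -182.67$)
$a = - \frac{12026}{3}$ ($a = -6 + \left(-28 - \frac{548}{3}\right) 19 = -6 - \frac{12008}{3} = - \frac{12026}{3} \approx -4008.7$)
$\left(A{\left(4 \right)} + \frac{1}{15561}\right) \left(a + 47313\right) = \left(4 + \frac{1}{15561}\right) \left(- \frac{12026}{3} + 47313\right) = \left(4 + \frac{1}{15561}\right) \frac{129913}{3} = \frac{62245}{15561} \cdot \frac{129913}{3} = \frac{1155204955}{6669}$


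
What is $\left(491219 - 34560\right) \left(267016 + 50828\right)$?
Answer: $145146323196$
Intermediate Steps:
$\left(491219 - 34560\right) \left(267016 + 50828\right) = 456659 \cdot 317844 = 145146323196$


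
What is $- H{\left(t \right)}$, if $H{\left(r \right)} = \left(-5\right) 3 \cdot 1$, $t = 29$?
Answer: $15$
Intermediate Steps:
$H{\left(r \right)} = -15$ ($H{\left(r \right)} = \left(-15\right) 1 = -15$)
$- H{\left(t \right)} = \left(-1\right) \left(-15\right) = 15$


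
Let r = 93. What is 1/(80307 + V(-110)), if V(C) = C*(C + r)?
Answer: 1/82177 ≈ 1.2169e-5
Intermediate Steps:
V(C) = C*(93 + C) (V(C) = C*(C + 93) = C*(93 + C))
1/(80307 + V(-110)) = 1/(80307 - 110*(93 - 110)) = 1/(80307 - 110*(-17)) = 1/(80307 + 1870) = 1/82177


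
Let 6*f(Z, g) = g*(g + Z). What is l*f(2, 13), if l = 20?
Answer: 650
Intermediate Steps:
f(Z, g) = g*(Z + g)/6 (f(Z, g) = (g*(g + Z))/6 = (g*(Z + g))/6 = g*(Z + g)/6)
l*f(2, 13) = 20*((1/6)*13*(2 + 13)) = 20*((1/6)*13*15) = 20*(65/2) = 650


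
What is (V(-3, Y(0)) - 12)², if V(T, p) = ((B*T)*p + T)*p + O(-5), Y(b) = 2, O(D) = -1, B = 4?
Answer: 4489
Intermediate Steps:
V(T, p) = -1 + p*(T + 4*T*p) (V(T, p) = ((4*T)*p + T)*p - 1 = (4*T*p + T)*p - 1 = (T + 4*T*p)*p - 1 = p*(T + 4*T*p) - 1 = -1 + p*(T + 4*T*p))
(V(-3, Y(0)) - 12)² = ((-1 - 3*2 + 4*(-3)*2²) - 12)² = ((-1 - 6 + 4*(-3)*4) - 12)² = ((-1 - 6 - 48) - 12)² = (-55 - 12)² = (-67)² = 4489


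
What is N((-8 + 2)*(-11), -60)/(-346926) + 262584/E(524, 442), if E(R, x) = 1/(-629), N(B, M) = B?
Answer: -9550024892867/57821 ≈ -1.6517e+8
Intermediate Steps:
E(R, x) = -1/629
N((-8 + 2)*(-11), -60)/(-346926) + 262584/E(524, 442) = ((-8 + 2)*(-11))/(-346926) + 262584/(-1/629) = -6*(-11)*(-1/346926) + 262584*(-629) = 66*(-1/346926) - 165165336 = -11/57821 - 165165336 = -9550024892867/57821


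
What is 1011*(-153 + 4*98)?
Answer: 241629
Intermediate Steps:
1011*(-153 + 4*98) = 1011*(-153 + 392) = 1011*239 = 241629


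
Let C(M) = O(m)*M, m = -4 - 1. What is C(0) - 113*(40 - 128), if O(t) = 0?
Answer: 9944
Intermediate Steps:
m = -5
C(M) = 0 (C(M) = 0*M = 0)
C(0) - 113*(40 - 128) = 0 - 113*(40 - 128) = 0 - 113*(-88) = 0 + 9944 = 9944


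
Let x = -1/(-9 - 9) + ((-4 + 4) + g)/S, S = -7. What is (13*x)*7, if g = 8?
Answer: -1781/18 ≈ -98.944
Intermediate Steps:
x = -137/126 (x = -1/(-9 - 9) + ((-4 + 4) + 8)/(-7) = -1/(-18) + (0 + 8)*(-⅐) = -1*(-1/18) + 8*(-⅐) = 1/18 - 8/7 = -137/126 ≈ -1.0873)
(13*x)*7 = (13*(-137/126))*7 = -1781/126*7 = -1781/18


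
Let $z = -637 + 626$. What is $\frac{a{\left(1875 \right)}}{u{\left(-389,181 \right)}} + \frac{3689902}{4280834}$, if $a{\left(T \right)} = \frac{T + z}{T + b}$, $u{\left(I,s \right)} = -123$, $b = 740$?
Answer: $\frac{589429527107}{688454425965} \approx 0.85616$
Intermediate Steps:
$z = -11$
$a{\left(T \right)} = \frac{-11 + T}{740 + T}$ ($a{\left(T \right)} = \frac{T - 11}{T + 740} = \frac{-11 + T}{740 + T}$)
$\frac{a{\left(1875 \right)}}{u{\left(-389,181 \right)}} + \frac{3689902}{4280834} = \frac{\frac{1}{740 + 1875} \left(-11 + 1875\right)}{-123} + \frac{3689902}{4280834} = \frac{1}{2615} \cdot 1864 \left(- \frac{1}{123}\right) + 3689902 \cdot \frac{1}{4280834} = \frac{1}{2615} \cdot 1864 \left(- \frac{1}{123}\right) + \frac{1844951}{2140417} = \frac{1864}{2615} \left(- \frac{1}{123}\right) + \frac{1844951}{2140417} = - \frac{1864}{321645} + \frac{1844951}{2140417} = \frac{589429527107}{688454425965}$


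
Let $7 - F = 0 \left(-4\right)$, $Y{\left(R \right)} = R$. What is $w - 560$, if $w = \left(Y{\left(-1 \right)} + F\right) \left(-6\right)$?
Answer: $-596$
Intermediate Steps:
$F = 7$ ($F = 7 - 0 \left(-4\right) = 7 - 0 = 7 + 0 = 7$)
$w = -36$ ($w = \left(-1 + 7\right) \left(-6\right) = 6 \left(-6\right) = -36$)
$w - 560 = -36 - 560 = -596$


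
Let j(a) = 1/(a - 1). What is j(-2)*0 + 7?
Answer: 7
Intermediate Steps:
j(a) = 1/(-1 + a)
j(-2)*0 + 7 = 0/(-1 - 2) + 7 = 0/(-3) + 7 = -⅓*0 + 7 = 0 + 7 = 7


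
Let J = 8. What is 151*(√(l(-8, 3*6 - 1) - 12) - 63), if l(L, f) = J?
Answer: -9513 + 302*I ≈ -9513.0 + 302.0*I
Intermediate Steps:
l(L, f) = 8
151*(√(l(-8, 3*6 - 1) - 12) - 63) = 151*(√(8 - 12) - 63) = 151*(√(-4) - 63) = 151*(2*I - 63) = 151*(-63 + 2*I) = -9513 + 302*I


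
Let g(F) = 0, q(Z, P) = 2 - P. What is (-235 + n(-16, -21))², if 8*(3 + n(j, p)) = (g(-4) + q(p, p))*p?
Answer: 5697769/64 ≈ 89028.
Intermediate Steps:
n(j, p) = -3 + p*(2 - p)/8 (n(j, p) = -3 + ((0 + (2 - p))*p)/8 = -3 + ((2 - p)*p)/8 = -3 + (p*(2 - p))/8 = -3 + p*(2 - p)/8)
(-235 + n(-16, -21))² = (-235 + (-3 - ⅛*(-21)*(-2 - 21)))² = (-235 + (-3 - ⅛*(-21)*(-23)))² = (-235 + (-3 - 483/8))² = (-235 - 507/8)² = (-2387/8)² = 5697769/64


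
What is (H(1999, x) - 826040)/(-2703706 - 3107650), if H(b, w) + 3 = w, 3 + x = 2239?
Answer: 823807/5811356 ≈ 0.14176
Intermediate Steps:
x = 2236 (x = -3 + 2239 = 2236)
H(b, w) = -3 + w
(H(1999, x) - 826040)/(-2703706 - 3107650) = ((-3 + 2236) - 826040)/(-2703706 - 3107650) = (2233 - 826040)/(-5811356) = -823807*(-1/5811356) = 823807/5811356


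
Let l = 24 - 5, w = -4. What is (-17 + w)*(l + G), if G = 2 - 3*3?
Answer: -252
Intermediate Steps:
G = -7 (G = 2 - 9 = -7)
l = 19
(-17 + w)*(l + G) = (-17 - 4)*(19 - 7) = -21*12 = -252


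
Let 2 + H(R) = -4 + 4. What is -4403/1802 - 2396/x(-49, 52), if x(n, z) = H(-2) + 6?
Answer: -63753/106 ≈ -601.44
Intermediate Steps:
H(R) = -2 (H(R) = -2 + (-4 + 4) = -2 + 0 = -2)
x(n, z) = 4 (x(n, z) = -2 + 6 = 4)
-4403/1802 - 2396/x(-49, 52) = -4403/1802 - 2396/4 = -4403*1/1802 - 2396*¼ = -259/106 - 599 = -63753/106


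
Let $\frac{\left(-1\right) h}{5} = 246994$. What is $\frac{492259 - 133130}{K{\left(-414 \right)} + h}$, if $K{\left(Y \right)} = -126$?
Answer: $- \frac{359129}{1235096} \approx -0.29077$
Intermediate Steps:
$h = -1234970$ ($h = \left(-5\right) 246994 = -1234970$)
$\frac{492259 - 133130}{K{\left(-414 \right)} + h} = \frac{492259 - 133130}{-126 - 1234970} = \frac{359129}{-1235096} = 359129 \left(- \frac{1}{1235096}\right) = - \frac{359129}{1235096}$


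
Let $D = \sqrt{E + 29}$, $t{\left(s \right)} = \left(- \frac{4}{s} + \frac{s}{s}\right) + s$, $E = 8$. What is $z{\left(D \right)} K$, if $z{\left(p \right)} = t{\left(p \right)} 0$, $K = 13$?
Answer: $0$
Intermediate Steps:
$t{\left(s \right)} = 1 + s - \frac{4}{s}$ ($t{\left(s \right)} = \left(- \frac{4}{s} + 1\right) + s = \left(1 - \frac{4}{s}\right) + s = 1 + s - \frac{4}{s}$)
$D = \sqrt{37}$ ($D = \sqrt{8 + 29} = \sqrt{37} \approx 6.0828$)
$z{\left(p \right)} = 0$ ($z{\left(p \right)} = \left(1 + p - \frac{4}{p}\right) 0 = 0$)
$z{\left(D \right)} K = 0 \cdot 13 = 0$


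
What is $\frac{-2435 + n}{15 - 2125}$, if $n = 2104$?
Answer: $\frac{331}{2110} \approx 0.15687$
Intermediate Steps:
$\frac{-2435 + n}{15 - 2125} = \frac{-2435 + 2104}{15 - 2125} = - \frac{331}{-2110} = \left(-331\right) \left(- \frac{1}{2110}\right) = \frac{331}{2110}$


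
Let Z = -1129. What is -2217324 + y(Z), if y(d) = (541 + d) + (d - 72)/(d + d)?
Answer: -5008044095/2258 ≈ -2.2179e+6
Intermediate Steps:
y(d) = 541 + d + (-72 + d)/(2*d) (y(d) = (541 + d) + (-72 + d)/((2*d)) = (541 + d) + (-72 + d)*(1/(2*d)) = (541 + d) + (-72 + d)/(2*d) = 541 + d + (-72 + d)/(2*d))
-2217324 + y(Z) = -2217324 + (1083/2 - 1129 - 36/(-1129)) = -2217324 + (1083/2 - 1129 - 36*(-1/1129)) = -2217324 + (1083/2 - 1129 + 36/1129) = -2217324 - 1326503/2258 = -5008044095/2258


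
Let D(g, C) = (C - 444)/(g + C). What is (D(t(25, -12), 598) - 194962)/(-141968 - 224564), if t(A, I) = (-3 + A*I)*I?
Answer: 412734477/775948244 ≈ 0.53191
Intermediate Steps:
t(A, I) = I*(-3 + A*I)
D(g, C) = (-444 + C)/(C + g)
(D(t(25, -12), 598) - 194962)/(-141968 - 224564) = ((-444 + 598)/(598 - 12*(-3 + 25*(-12))) - 194962)/(-141968 - 224564) = (154/(598 - 12*(-3 - 300)) - 194962)/(-366532) = (154/(598 - 12*(-303)) - 194962)*(-1/366532) = (154/(598 + 3636) - 194962)*(-1/366532) = (154/4234 - 194962)*(-1/366532) = ((1/4234)*154 - 194962)*(-1/366532) = (77/2117 - 194962)*(-1/366532) = -412734477/2117*(-1/366532) = 412734477/775948244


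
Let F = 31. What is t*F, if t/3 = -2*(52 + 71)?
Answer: -22878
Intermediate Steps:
t = -738 (t = 3*(-2*(52 + 71)) = 3*(-2*123) = 3*(-246) = -738)
t*F = -738*31 = -22878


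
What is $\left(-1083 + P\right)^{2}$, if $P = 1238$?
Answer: $24025$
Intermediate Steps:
$\left(-1083 + P\right)^{2} = \left(-1083 + 1238\right)^{2} = 155^{2} = 24025$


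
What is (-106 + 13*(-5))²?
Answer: 29241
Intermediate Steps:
(-106 + 13*(-5))² = (-106 - 65)² = (-171)² = 29241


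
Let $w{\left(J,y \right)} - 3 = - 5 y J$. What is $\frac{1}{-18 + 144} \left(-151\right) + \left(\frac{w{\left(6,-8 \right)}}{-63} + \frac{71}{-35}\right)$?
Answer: $- \frac{4463}{630} \approx -7.0841$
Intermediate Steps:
$w{\left(J,y \right)} = 3 - 5 J y$ ($w{\left(J,y \right)} = 3 + - 5 y J = 3 - 5 J y$)
$\frac{1}{-18 + 144} \left(-151\right) + \left(\frac{w{\left(6,-8 \right)}}{-63} + \frac{71}{-35}\right) = \frac{1}{-18 + 144} \left(-151\right) + \left(\frac{3 - 30 \left(-8\right)}{-63} + \frac{71}{-35}\right) = \frac{1}{126} \left(-151\right) + \left(\left(3 + 240\right) \left(- \frac{1}{63}\right) + 71 \left(- \frac{1}{35}\right)\right) = \frac{1}{126} \left(-151\right) + \left(243 \left(- \frac{1}{63}\right) - \frac{71}{35}\right) = - \frac{151}{126} - \frac{206}{35} = - \frac{4463}{630}$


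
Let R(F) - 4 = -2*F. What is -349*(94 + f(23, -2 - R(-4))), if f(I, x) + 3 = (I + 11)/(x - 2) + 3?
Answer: -256515/8 ≈ -32064.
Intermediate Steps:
R(F) = 4 - 2*F
f(I, x) = (11 + I)/(-2 + x) (f(I, x) = -3 + ((I + 11)/(x - 2) + 3) = -3 + ((11 + I)/(-2 + x) + 3) = -3 + (3 + (11 + I)/(-2 + x)) = (11 + I)/(-2 + x))
-349*(94 + f(23, -2 - R(-4))) = -349*(94 + (11 + 23)/(-2 + (-2 - (4 - 2*(-4))))) = -349*(94 + 34/(-2 + (-2 - (4 + 8)))) = -349*(94 + 34/(-2 + (-2 - 1*12))) = -349*(94 + 34/(-2 + (-2 - 12))) = -349*(94 + 34/(-2 - 14)) = -349*(94 + 34/(-16)) = -349*(94 - 1/16*34) = -349*(94 - 17/8) = -349*735/8 = -256515/8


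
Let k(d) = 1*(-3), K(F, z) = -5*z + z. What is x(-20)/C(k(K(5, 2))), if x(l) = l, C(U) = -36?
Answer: 5/9 ≈ 0.55556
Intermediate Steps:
K(F, z) = -4*z
k(d) = -3
x(-20)/C(k(K(5, 2))) = -20/(-36) = -20*(-1/36) = 5/9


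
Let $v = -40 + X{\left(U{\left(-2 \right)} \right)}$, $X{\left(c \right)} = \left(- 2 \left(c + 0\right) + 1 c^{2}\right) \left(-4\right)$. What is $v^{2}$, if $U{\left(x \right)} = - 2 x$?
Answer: $5184$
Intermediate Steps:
$X{\left(c \right)} = - 4 c^{2} + 8 c$ ($X{\left(c \right)} = \left(- 2 c + c^{2}\right) \left(-4\right) = \left(c^{2} - 2 c\right) \left(-4\right) = - 4 c^{2} + 8 c$)
$v = -72$ ($v = -40 + 4 \left(\left(-2\right) \left(-2\right)\right) \left(2 - \left(-2\right) \left(-2\right)\right) = -40 + 4 \cdot 4 \left(2 - 4\right) = -40 + 4 \cdot 4 \left(-2\right) = -40 - 32 = -72$)
$v^{2} = \left(-72\right)^{2} = 5184$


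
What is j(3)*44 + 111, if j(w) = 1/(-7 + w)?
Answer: 100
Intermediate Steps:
j(3)*44 + 111 = 44/(-7 + 3) + 111 = 44/(-4) + 111 = -¼*44 + 111 = -11 + 111 = 100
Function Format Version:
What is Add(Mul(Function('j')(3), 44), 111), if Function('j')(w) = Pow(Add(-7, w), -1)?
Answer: 100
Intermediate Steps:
Add(Mul(Function('j')(3), 44), 111) = Add(Mul(Pow(Add(-7, 3), -1), 44), 111) = Add(Mul(Pow(-4, -1), 44), 111) = Add(Mul(Rational(-1, 4), 44), 111) = Add(-11, 111) = 100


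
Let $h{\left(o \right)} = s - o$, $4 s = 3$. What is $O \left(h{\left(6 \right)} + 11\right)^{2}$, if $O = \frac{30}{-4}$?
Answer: $- \frac{7935}{32} \approx -247.97$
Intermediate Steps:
$s = \frac{3}{4}$ ($s = \frac{1}{4} \cdot 3 = \frac{3}{4} \approx 0.75$)
$h{\left(o \right)} = \frac{3}{4} - o$
$O = - \frac{15}{2}$ ($O = 30 \left(- \frac{1}{4}\right) = - \frac{15}{2} \approx -7.5$)
$O \left(h{\left(6 \right)} + 11\right)^{2} = - \frac{15 \left(\left(\frac{3}{4} - 6\right) + 11\right)^{2}}{2} = - \frac{15 \left(- \frac{21}{4} + 11\right)^{2}}{2} = - \frac{15 \left(\frac{23}{4}\right)^{2}}{2} = \left(- \frac{15}{2}\right) \frac{529}{16} = - \frac{7935}{32}$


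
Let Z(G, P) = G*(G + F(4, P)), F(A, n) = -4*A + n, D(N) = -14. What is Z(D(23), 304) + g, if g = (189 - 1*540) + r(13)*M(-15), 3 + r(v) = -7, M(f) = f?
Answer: -4037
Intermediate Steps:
F(A, n) = n - 4*A
r(v) = -10 (r(v) = -3 - 7 = -10)
Z(G, P) = G*(-16 + G + P) (Z(G, P) = G*(G + (P - 4*4)) = G*(G + (P - 16)) = G*(G + (-16 + P)) = G*(-16 + G + P))
g = -201 (g = (189 - 1*540) - 10*(-15) = (189 - 540) + 150 = -351 + 150 = -201)
Z(D(23), 304) + g = -14*(-16 - 14 + 304) - 201 = -14*274 - 201 = -3836 - 201 = -4037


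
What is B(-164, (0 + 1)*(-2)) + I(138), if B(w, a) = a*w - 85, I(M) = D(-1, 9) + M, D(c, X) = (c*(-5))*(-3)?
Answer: 366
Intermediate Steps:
D(c, X) = 15*c (D(c, X) = -5*c*(-3) = 15*c)
I(M) = -15 + M (I(M) = 15*(-1) + M = -15 + M)
B(w, a) = -85 + a*w
B(-164, (0 + 1)*(-2)) + I(138) = (-85 + ((0 + 1)*(-2))*(-164)) + (-15 + 138) = (-85 + (1*(-2))*(-164)) + 123 = (-85 - 2*(-164)) + 123 = (-85 + 328) + 123 = 243 + 123 = 366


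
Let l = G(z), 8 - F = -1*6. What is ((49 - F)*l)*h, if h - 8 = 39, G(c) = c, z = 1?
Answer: 1645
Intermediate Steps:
F = 14 (F = 8 - (-1)*6 = 8 - 1*(-6) = 8 + 6 = 14)
h = 47 (h = 8 + 39 = 47)
l = 1
((49 - F)*l)*h = ((49 - 1*14)*1)*47 = ((49 - 14)*1)*47 = (35*1)*47 = 35*47 = 1645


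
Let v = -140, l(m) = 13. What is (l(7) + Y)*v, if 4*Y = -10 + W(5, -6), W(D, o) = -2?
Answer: -1400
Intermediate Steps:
Y = -3 (Y = (-10 - 2)/4 = (¼)*(-12) = -3)
(l(7) + Y)*v = (13 - 3)*(-140) = 10*(-140) = -1400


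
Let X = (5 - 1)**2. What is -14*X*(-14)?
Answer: 3136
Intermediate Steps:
X = 16 (X = 4**2 = 16)
-14*X*(-14) = -14*16*(-14) = -224*(-14) = 3136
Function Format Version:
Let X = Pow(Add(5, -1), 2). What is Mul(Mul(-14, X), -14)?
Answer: 3136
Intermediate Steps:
X = 16 (X = Pow(4, 2) = 16)
Mul(Mul(-14, X), -14) = Mul(Mul(-14, 16), -14) = Mul(-224, -14) = 3136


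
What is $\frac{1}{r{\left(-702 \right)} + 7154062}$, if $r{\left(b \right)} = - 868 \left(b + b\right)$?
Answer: $\frac{1}{8372734} \approx 1.1944 \cdot 10^{-7}$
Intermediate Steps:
$r{\left(b \right)} = - 1736 b$ ($r{\left(b \right)} = - 868 \cdot 2 b = - 1736 b$)
$\frac{1}{r{\left(-702 \right)} + 7154062} = \frac{1}{\left(-1736\right) \left(-702\right) + 7154062} = \frac{1}{1218672 + 7154062} = \frac{1}{8372734}$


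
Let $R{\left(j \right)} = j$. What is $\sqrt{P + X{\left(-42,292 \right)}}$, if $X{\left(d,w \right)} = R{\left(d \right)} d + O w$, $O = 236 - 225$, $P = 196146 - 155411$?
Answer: $3 \sqrt{5079} \approx 213.8$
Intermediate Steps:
$P = 40735$ ($P = 196146 - 155411 = 40735$)
$O = 11$ ($O = 236 - 225 = 11$)
$X{\left(d,w \right)} = d^{2} + 11 w$ ($X{\left(d,w \right)} = d d + 11 w = d^{2} + 11 w$)
$\sqrt{P + X{\left(-42,292 \right)}} = \sqrt{40735 + \left(\left(-42\right)^{2} + 11 \cdot 292\right)} = \sqrt{40735 + \left(1764 + 3212\right)} = \sqrt{40735 + 4976} = \sqrt{45711} = 3 \sqrt{5079}$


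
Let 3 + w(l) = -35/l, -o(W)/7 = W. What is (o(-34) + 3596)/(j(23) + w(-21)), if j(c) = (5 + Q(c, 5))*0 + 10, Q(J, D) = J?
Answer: 5751/13 ≈ 442.38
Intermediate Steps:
o(W) = -7*W
w(l) = -3 - 35/l
j(c) = 10 (j(c) = (5 + c)*0 + 10 = 0 + 10 = 10)
(o(-34) + 3596)/(j(23) + w(-21)) = (-7*(-34) + 3596)/(10 + (-3 - 35/(-21))) = (238 + 3596)/(10 + (-3 - 35*(-1/21))) = 3834/(10 + (-3 + 5/3)) = 3834/(10 - 4/3) = 3834/(26/3) = 3834*(3/26) = 5751/13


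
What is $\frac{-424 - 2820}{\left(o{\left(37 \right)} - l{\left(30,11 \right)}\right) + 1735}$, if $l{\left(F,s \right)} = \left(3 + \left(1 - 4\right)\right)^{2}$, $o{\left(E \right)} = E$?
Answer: $- \frac{811}{443} \approx -1.8307$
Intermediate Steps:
$l{\left(F,s \right)} = 0$ ($l{\left(F,s \right)} = \left(3 + \left(1 - 4\right)\right)^{2} = \left(3 - 3\right)^{2} = 0^{2} = 0$)
$\frac{-424 - 2820}{\left(o{\left(37 \right)} - l{\left(30,11 \right)}\right) + 1735} = \frac{-424 - 2820}{\left(37 - 0\right) + 1735} = - \frac{3244}{\left(37 + 0\right) + 1735} = - \frac{3244}{37 + 1735} = - \frac{3244}{1772} = \left(-3244\right) \frac{1}{1772} = - \frac{811}{443}$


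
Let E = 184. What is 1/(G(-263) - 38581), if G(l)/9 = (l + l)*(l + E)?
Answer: 1/335405 ≈ 2.9815e-6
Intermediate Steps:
G(l) = 18*l*(184 + l) (G(l) = 9*((l + l)*(l + 184)) = 9*((2*l)*(184 + l)) = 9*(2*l*(184 + l)) = 18*l*(184 + l))
1/(G(-263) - 38581) = 1/(18*(-263)*(184 - 263) - 38581) = 1/(18*(-263)*(-79) - 38581) = 1/(373986 - 38581) = 1/335405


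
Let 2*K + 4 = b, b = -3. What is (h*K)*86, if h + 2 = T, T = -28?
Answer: 9030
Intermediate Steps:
h = -30 (h = -2 - 28 = -30)
K = -7/2 (K = -2 + (½)*(-3) = -2 - 3/2 = -7/2 ≈ -3.5000)
(h*K)*86 = -30*(-7/2)*86 = 105*86 = 9030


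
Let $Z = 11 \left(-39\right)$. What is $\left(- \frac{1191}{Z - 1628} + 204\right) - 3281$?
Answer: $- \frac{6328198}{2057} \approx -3076.4$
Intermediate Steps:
$Z = -429$
$\left(- \frac{1191}{Z - 1628} + 204\right) - 3281 = \left(- \frac{1191}{-429 - 1628} + 204\right) - 3281 = \left(- \frac{1191}{-2057} + 204\right) - 3281 = \left(\left(-1191\right) \left(- \frac{1}{2057}\right) + 204\right) - 3281 = \left(\frac{1191}{2057} + 204\right) - 3281 = \frac{420819}{2057} - 3281 = - \frac{6328198}{2057}$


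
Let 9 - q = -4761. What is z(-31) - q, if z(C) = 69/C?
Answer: -147939/31 ≈ -4772.2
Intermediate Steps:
q = 4770 (q = 9 - 1*(-4761) = 9 + 4761 = 4770)
z(-31) - q = 69/(-31) - 1*4770 = 69*(-1/31) - 4770 = -69/31 - 4770 = -147939/31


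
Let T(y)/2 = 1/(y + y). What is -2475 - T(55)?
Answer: -136126/55 ≈ -2475.0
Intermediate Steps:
T(y) = 1/y (T(y) = 2/(y + y) = 2/((2*y)) = 2*(1/(2*y)) = 1/y)
-2475 - T(55) = -2475 - 1/55 = -136126/55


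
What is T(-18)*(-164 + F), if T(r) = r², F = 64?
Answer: -32400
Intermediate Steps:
T(-18)*(-164 + F) = (-18)²*(-164 + 64) = 324*(-100) = -32400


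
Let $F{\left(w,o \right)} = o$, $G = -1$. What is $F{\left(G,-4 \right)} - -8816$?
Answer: $8812$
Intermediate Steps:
$F{\left(G,-4 \right)} - -8816 = -4 - -8816 = -4 + 8816 = 8812$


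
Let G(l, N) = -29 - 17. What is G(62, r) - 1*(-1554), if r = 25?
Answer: 1508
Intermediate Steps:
G(l, N) = -46
G(62, r) - 1*(-1554) = -46 - 1*(-1554) = -46 + 1554 = 1508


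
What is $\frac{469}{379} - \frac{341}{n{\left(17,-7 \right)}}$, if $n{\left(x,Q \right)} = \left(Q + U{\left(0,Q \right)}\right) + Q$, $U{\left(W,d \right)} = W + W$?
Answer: $\frac{135805}{5306} \approx 25.595$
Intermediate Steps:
$U{\left(W,d \right)} = 2 W$
$n{\left(x,Q \right)} = 2 Q$ ($n{\left(x,Q \right)} = \left(Q + 2 \cdot 0\right) + Q = \left(Q + 0\right) + Q = Q + Q = 2 Q$)
$\frac{469}{379} - \frac{341}{n{\left(17,-7 \right)}} = \frac{469}{379} - \frac{341}{2 \left(-7\right)} = 469 \cdot \frac{1}{379} - \frac{341}{-14} = \frac{469}{379} - - \frac{341}{14} = \frac{469}{379} + \frac{341}{14} = \frac{135805}{5306}$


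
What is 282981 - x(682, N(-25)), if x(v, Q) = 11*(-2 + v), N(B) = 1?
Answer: 275501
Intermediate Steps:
x(v, Q) = -22 + 11*v
282981 - x(682, N(-25)) = 282981 - (-22 + 11*682) = 282981 - (-22 + 7502) = 282981 - 1*7480 = 282981 - 7480 = 275501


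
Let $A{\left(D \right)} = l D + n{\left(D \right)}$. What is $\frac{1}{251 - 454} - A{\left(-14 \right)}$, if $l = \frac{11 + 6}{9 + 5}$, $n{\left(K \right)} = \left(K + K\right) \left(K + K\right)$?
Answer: $- \frac{155702}{203} \approx -767.0$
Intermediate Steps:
$n{\left(K \right)} = 4 K^{2}$ ($n{\left(K \right)} = 2 K 2 K = 4 K^{2}$)
$l = \frac{17}{14} \approx 1.2143$
$A{\left(D \right)} = 4 D^{2} + \frac{17 D}{14}$ ($A{\left(D \right)} = \frac{17 D}{14} + 4 D^{2} = 4 D^{2} + \frac{17 D}{14}$)
$\frac{1}{251 - 454} - A{\left(-14 \right)} = \frac{1}{251 - 454} - \frac{1}{14} \left(-14\right) \left(17 + 56 \left(-14\right)\right) = \frac{1}{-203} - \frac{1}{14} \left(-14\right) \left(17 - 784\right) = - \frac{1}{203} - \frac{1}{14} \left(-14\right) \left(-767\right) = - \frac{1}{203} - 767 = - \frac{155702}{203}$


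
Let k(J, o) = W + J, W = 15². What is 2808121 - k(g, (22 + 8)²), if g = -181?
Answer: 2808077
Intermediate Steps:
W = 225
k(J, o) = 225 + J
2808121 - k(g, (22 + 8)²) = 2808121 - (225 - 181) = 2808121 - 1*44 = 2808121 - 44 = 2808077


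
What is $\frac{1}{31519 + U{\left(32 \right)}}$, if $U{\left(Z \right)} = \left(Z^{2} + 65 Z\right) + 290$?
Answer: $\frac{1}{34913} \approx 2.8643 \cdot 10^{-5}$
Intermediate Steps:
$U{\left(Z \right)} = 290 + Z^{2} + 65 Z$
$\frac{1}{31519 + U{\left(32 \right)}} = \frac{1}{31519 + \left(290 + 32^{2} + 65 \cdot 32\right)} = \frac{1}{31519 + \left(290 + 1024 + 2080\right)} = \frac{1}{31519 + 3394} = \frac{1}{34913}$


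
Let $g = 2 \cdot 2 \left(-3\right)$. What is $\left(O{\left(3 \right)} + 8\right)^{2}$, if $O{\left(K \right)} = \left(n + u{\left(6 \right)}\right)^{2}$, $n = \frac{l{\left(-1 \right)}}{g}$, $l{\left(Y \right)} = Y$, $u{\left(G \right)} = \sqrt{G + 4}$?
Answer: $\frac{6729409}{20736} + \frac{2593 \sqrt{10}}{432} \approx 343.51$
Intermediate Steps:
$g = -12$ ($g = 4 \left(-3\right) = -12$)
$u{\left(G \right)} = \sqrt{4 + G}$
$n = \frac{1}{12}$ ($n = - \frac{1}{-12} = \left(-1\right) \left(- \frac{1}{12}\right) = \frac{1}{12} \approx 0.083333$)
$O{\left(K \right)} = \left(\frac{1}{12} + \sqrt{10}\right)^{2}$ ($O{\left(K \right)} = \left(\frac{1}{12} + \sqrt{4 + 6}\right)^{2} = \left(\frac{1}{12} + \sqrt{10}\right)^{2}$)
$\left(O{\left(3 \right)} + 8\right)^{2} = \left(\left(\frac{1441}{144} + \frac{\sqrt{10}}{6}\right) + 8\right)^{2} = \left(\frac{2593}{144} + \frac{\sqrt{10}}{6}\right)^{2}$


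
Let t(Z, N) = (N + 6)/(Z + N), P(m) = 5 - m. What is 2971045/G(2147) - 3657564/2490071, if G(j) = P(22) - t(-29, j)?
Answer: -1424485717335426/8638056299 ≈ -1.6491e+5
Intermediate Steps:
t(Z, N) = (6 + N)/(N + Z)
G(j) = -17 - (6 + j)/(-29 + j) (G(j) = (5 - 1*22) - (6 + j)/(j - 29) = (5 - 22) - (6 + j)/(-29 + j) = -17 - (6 + j)/(-29 + j))
2971045/G(2147) - 3657564/2490071 = 2971045/(((487 - 18*2147)/(-29 + 2147))) - 3657564/2490071 = 2971045/(((487 - 38646)/2118)) - 3657564*1/2490071 = 2971045/(((1/2118)*(-38159))) - 3657564/2490071 = 2971045/(-38159/2118) - 3657564/2490071 = 2971045*(-2118/38159) - 3657564/2490071 = -572061210/3469 - 3657564/2490071 = -1424485717335426/8638056299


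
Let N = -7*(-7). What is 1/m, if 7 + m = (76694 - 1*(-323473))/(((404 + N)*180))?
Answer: -3020/6319 ≈ -0.47792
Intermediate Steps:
N = 49
m = -6319/3020 (m = -7 + (76694 - 1*(-323473))/(((404 + 49)*180)) = -7 + (76694 + 323473)/((453*180)) = -7 + 400167/81540 = -7 + 400167*(1/81540) = -7 + 14821/3020 = -6319/3020 ≈ -2.0924)
1/m = 1/(-6319/3020) = -3020/6319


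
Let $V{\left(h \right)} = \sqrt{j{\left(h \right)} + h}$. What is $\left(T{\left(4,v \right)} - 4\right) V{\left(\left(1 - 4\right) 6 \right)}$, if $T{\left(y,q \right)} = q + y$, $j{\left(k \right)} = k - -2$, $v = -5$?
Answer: $- 5 i \sqrt{34} \approx - 29.155 i$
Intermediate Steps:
$j{\left(k \right)} = 2 + k$ ($j{\left(k \right)} = k + 2 = 2 + k$)
$V{\left(h \right)} = \sqrt{2 + 2 h}$ ($V{\left(h \right)} = \sqrt{\left(2 + h\right) + h} = \sqrt{2 + 2 h}$)
$\left(T{\left(4,v \right)} - 4\right) V{\left(\left(1 - 4\right) 6 \right)} = \left(\left(-5 + 4\right) - 4\right) \sqrt{2 + 2 \left(1 - 4\right) 6} = \left(-1 - 4\right) \sqrt{2 + 2 \left(\left(-3\right) 6\right)} = - 5 \sqrt{2 + 2 \left(-18\right)} = - 5 \sqrt{2 - 36} = - 5 \sqrt{-34} = - 5 i \sqrt{34}$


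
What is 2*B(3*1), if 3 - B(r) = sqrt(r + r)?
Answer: 6 - 2*sqrt(6) ≈ 1.1010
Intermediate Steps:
B(r) = 3 - sqrt(2)*sqrt(r) (B(r) = 3 - sqrt(r + r) = 3 - sqrt(2*r) = 3 - sqrt(2)*sqrt(r))
2*B(3*1) = 2*(3 - sqrt(2)*sqrt(3*1)) = 2*(3 - sqrt(2)*sqrt(3)) = 2*(3 - sqrt(6)) = 6 - 2*sqrt(6)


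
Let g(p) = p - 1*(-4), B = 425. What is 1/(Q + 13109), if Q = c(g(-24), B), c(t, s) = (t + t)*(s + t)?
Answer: -1/3091 ≈ -0.00032352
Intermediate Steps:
g(p) = 4 + p (g(p) = p + 4 = 4 + p)
c(t, s) = 2*t*(s + t) (c(t, s) = (2*t)*(s + t) = 2*t*(s + t))
Q = -16200 (Q = 2*(4 - 24)*(425 + (4 - 24)) = 2*(-20)*(425 - 20) = 2*(-20)*405 = -16200)
1/(Q + 13109) = 1/(-16200 + 13109) = 1/(-3091) = -1/3091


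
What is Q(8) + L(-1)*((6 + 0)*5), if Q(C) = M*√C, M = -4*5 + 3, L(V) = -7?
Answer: -210 - 34*√2 ≈ -258.08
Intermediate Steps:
M = -17 (M = -20 + 3 = -17)
Q(C) = -17*√C
Q(8) + L(-1)*((6 + 0)*5) = -34*√2 - 7*(6 + 0)*5 = -34*√2 - 42*5 = -34*√2 - 7*30 = -34*√2 - 210 = -210 - 34*√2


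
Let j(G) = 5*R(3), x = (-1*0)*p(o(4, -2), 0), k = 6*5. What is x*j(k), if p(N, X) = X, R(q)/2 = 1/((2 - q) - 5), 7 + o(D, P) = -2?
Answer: 0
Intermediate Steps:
o(D, P) = -9 (o(D, P) = -7 - 2 = -9)
R(q) = 2/(-3 - q) (R(q) = 2/((2 - q) - 5) = 2/(-3 - q))
k = 30
x = 0 (x = -1*0*0 = 0*0 = 0)
j(G) = -5/3 (j(G) = 5*(-2/(3 + 3)) = 5*(-2/6) = 5*(-2*1/6) = 5*(-1/3) = -5/3)
x*j(k) = 0*(-5/3) = 0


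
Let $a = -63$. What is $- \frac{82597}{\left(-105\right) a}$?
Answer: $- \frac{82597}{6615} \approx -12.486$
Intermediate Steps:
$- \frac{82597}{\left(-105\right) a} = - \frac{82597}{\left(-105\right) \left(-63\right)} = - \frac{82597}{6615}$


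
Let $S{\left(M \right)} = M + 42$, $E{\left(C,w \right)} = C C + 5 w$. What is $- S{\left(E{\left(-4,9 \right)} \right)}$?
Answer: $-103$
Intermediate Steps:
$E{\left(C,w \right)} = C^{2} + 5 w$
$S{\left(M \right)} = 42 + M$
$- S{\left(E{\left(-4,9 \right)} \right)} = - (42 + \left(\left(-4\right)^{2} + 5 \cdot 9\right)) = - (42 + \left(16 + 45\right)) = - (42 + 61) = \left(-1\right) 103 = -103$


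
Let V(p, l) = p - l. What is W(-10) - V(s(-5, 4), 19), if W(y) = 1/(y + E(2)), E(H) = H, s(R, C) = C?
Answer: 119/8 ≈ 14.875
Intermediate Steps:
W(y) = 1/(2 + y) (W(y) = 1/(y + 2) = 1/(2 + y))
W(-10) - V(s(-5, 4), 19) = 1/(2 - 10) - (4 - 1*19) = 1/(-8) - (4 - 19) = -⅛ - 1*(-15) = -⅛ + 15 = 119/8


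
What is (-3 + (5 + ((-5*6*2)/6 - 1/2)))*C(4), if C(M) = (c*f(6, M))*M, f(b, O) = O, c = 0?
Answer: 0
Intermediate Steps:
C(M) = 0 (C(M) = (0*M)*M = 0*M = 0)
(-3 + (5 + ((-5*6*2)/6 - 1/2)))*C(4) = (-3 + (5 + ((-5*6*2)/6 - 1/2)))*0 = (-3 + (5 + (-30*2*(1/6) - 1*1/2)))*0 = (-3 + (5 + (-60*1/6 - 1/2)))*0 = (-3 + (5 + (-10 - 1/2)))*0 = (-3 + (5 - 21/2))*0 = (-3 - 11/2)*0 = -17/2*0 = 0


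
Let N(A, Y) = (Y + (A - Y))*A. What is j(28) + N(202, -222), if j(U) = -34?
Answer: 40770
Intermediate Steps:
N(A, Y) = A² (N(A, Y) = A*A = A²)
j(28) + N(202, -222) = -34 + 202² = -34 + 40804 = 40770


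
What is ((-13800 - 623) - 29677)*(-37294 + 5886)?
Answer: 1385092800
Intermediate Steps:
((-13800 - 623) - 29677)*(-37294 + 5886) = (-14423 - 29677)*(-31408) = -44100*(-31408) = 1385092800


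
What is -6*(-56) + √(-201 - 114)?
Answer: 336 + 3*I*√35 ≈ 336.0 + 17.748*I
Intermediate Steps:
-6*(-56) + √(-201 - 114) = 336 + √(-315) = 336 + 3*I*√35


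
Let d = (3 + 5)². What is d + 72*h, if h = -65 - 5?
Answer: -4976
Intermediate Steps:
h = -70
d = 64 (d = 8² = 64)
d + 72*h = 64 + 72*(-70) = 64 - 5040 = -4976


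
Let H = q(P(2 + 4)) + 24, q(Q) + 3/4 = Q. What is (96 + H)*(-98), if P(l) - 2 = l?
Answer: -24941/2 ≈ -12471.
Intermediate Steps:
P(l) = 2 + l
q(Q) = -3/4 + Q
H = 125/4 (H = (-3/4 + (2 + (2 + 4))) + 24 = (-3/4 + (2 + 6)) + 24 = (-3/4 + 8) + 24 = 29/4 + 24 = 125/4 ≈ 31.250)
(96 + H)*(-98) = (96 + 125/4)*(-98) = (509/4)*(-98) = -24941/2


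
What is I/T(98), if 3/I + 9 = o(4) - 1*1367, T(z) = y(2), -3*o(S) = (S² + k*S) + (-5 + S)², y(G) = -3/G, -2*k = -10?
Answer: 6/4165 ≈ 0.0014406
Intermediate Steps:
k = 5 (k = -½*(-10) = 5)
o(S) = -5*S/3 - S²/3 - (-5 + S)²/3 (o(S) = -((S² + 5*S) + (-5 + S)²)/3 = -(S² + (-5 + S)² + 5*S)/3 = -5*S/3 - S²/3 - (-5 + S)²/3)
T(z) = -3/2
I = -9/4165 (I = 3/(-9 + ((-25/3 - ⅔*4² + (5/3)*4) - 1*1367)) = 3/(-9 + ((-25/3 - ⅔*16 + 20/3) - 1367)) = 3/(-9 + ((-25/3 - 32/3 + 20/3) - 1367)) = 3/(-9 + (-37/3 - 1367)) = 3/(-9 - 4138/3) = 3/(-4165/3) = 3*(-3/4165) = -9/4165 ≈ -0.0021609)
I/T(98) = -9/(4165*(-3/2)) = -9/4165*(-⅔) = 6/4165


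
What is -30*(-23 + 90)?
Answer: -2010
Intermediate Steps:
-30*(-23 + 90) = -30*67 = -2010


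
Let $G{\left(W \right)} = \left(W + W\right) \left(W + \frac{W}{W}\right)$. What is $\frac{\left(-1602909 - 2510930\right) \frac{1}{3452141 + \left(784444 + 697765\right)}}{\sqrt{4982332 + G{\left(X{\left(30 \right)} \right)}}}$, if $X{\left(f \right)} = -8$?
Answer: $- \frac{4113839 \sqrt{1245611}}{12292561275700} \approx -0.0003735$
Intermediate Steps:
$G{\left(W \right)} = 2 W \left(1 + W\right)$ ($G{\left(W \right)} = 2 W \left(W + 1\right) = 2 W \left(1 + W\right)$)
$\frac{\left(-1602909 - 2510930\right) \frac{1}{3452141 + \left(784444 + 697765\right)}}{\sqrt{4982332 + G{\left(X{\left(30 \right)} \right)}}} = \frac{\left(-1602909 - 2510930\right) \frac{1}{3452141 + \left(784444 + 697765\right)}}{\sqrt{4982332 + 2 \left(-8\right) \left(1 - 8\right)}} = \frac{\left(-4113839\right) \frac{1}{3452141 + 1482209}}{\sqrt{4982332 + 2 \left(-8\right) \left(-7\right)}} = \frac{\left(-4113839\right) \frac{1}{4934350}}{\sqrt{4982332 + 112}} = \frac{\left(-4113839\right) \frac{1}{4934350}}{\sqrt{4982444}} = - \frac{4113839}{4934350 \cdot 2 \sqrt{1245611}} = - \frac{4113839 \frac{\sqrt{1245611}}{2491222}}{4934350} = - \frac{4113839 \sqrt{1245611}}{12292561275700}$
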